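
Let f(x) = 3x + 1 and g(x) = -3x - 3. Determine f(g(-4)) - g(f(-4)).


-2


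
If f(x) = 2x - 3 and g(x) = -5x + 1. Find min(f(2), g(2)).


f(2) = 1
g(2) = -9
min = -9

-9


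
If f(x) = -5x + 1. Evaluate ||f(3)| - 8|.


f(3) = -14
|-14| = 14
|14 - 8| = 6

6


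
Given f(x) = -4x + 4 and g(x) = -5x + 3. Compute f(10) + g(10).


f(10) = -36
g(10) = -47
Sum = -83

-83


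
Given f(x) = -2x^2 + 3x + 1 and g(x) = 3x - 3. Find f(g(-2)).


g(-2) = -9
f(-9) = (-2)*(-9)^2 + 3*(-9) + 1 = -188

-188


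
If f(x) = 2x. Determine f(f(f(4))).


f(4) = 8
f(8) = 16
f(16) = 32

32


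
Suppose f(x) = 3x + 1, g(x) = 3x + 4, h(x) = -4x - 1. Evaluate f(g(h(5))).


h(5) = -21
g(-21) = -59
f(-59) = -176

-176


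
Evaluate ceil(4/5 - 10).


4/5 = 0.8
0.8 - 10 = -9.2
ceil(-9.2) = -9

-9


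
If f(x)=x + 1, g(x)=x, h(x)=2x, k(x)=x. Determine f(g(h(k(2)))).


k(2) = 2
h(2) = 4
g(4) = 4
f(4) = 5

5


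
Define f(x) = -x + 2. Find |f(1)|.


f(1) = 1
|1| = 1

1


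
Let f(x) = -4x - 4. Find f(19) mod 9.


f(19) = -80
-80 mod 9 = 1

1


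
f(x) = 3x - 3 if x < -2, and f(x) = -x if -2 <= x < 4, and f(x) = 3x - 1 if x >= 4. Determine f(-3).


-3 satisfies x < -2
f(-3) = -12

-12


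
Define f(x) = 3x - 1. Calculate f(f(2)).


f(2) = 5
f(5) = 14

14


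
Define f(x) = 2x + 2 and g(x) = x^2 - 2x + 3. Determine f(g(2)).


8


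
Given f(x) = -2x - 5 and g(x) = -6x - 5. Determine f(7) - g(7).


28


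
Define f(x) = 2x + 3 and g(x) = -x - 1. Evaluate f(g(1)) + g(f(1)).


f(g(1)) = -1
g(f(1)) = -6
Sum = -7

-7


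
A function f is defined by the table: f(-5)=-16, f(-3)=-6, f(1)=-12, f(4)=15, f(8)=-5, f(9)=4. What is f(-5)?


Reading from the table at x = -5

-16


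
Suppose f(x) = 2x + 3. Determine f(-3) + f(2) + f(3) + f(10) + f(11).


61


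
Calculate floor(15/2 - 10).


15/2 = 7.5
7.5 - 10 = -2.5
floor(-2.5) = -3

-3


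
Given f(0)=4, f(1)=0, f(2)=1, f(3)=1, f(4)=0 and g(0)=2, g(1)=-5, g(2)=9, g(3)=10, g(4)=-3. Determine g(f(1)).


f(1) = 0
g(0) = 2

2


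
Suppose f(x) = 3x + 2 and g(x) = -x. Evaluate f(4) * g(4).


-56


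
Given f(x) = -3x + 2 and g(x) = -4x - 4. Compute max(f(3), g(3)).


-7


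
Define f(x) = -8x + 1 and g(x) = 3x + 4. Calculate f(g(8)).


g(8) = 28
f(28) = -223

-223


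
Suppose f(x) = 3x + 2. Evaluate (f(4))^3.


f(4) = 14
(14)^3 = 2744

2744


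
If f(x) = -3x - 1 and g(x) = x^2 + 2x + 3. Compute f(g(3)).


g(3) = 18
f(18) = -55

-55


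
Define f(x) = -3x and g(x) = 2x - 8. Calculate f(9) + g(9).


f(9) = -27
g(9) = 10
Sum = -17

-17


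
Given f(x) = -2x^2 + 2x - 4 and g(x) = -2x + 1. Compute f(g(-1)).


-16


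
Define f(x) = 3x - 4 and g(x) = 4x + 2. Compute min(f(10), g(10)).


f(10) = 26
g(10) = 42
min = 26

26


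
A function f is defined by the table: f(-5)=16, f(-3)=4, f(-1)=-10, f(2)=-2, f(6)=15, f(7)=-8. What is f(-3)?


Reading from the table at x = -3

4


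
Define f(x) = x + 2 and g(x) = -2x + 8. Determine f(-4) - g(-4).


f(-4) = -2
g(-4) = 16
Difference = -18

-18


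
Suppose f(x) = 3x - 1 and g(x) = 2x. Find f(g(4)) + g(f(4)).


45


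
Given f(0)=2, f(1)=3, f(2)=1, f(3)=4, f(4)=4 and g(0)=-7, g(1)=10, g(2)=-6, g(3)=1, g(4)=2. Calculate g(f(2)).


f(2) = 1
g(1) = 10

10


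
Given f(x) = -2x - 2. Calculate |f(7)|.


f(7) = -16
|-16| = 16

16


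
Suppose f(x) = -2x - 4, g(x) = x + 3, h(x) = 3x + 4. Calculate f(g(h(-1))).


h(-1) = 1
g(1) = 4
f(4) = -12

-12


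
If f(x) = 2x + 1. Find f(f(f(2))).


23


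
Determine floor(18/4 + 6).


18/4 = 4.5
4.5 + 6 = 10.5
floor(10.5) = 10

10


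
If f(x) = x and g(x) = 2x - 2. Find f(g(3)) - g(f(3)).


f(g(3)) = 4
g(f(3)) = 4
Difference = 0

0


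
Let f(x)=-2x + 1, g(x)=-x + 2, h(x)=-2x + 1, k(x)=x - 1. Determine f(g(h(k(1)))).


k(1) = 0
h(0) = 1
g(1) = 1
f(1) = -1

-1


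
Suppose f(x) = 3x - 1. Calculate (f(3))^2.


64


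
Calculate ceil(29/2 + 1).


29/2 = 14.5
14.5 + 1 = 15.5
ceil(15.5) = 16

16


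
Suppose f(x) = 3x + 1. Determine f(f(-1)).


f(-1) = -2
f(-2) = -5

-5


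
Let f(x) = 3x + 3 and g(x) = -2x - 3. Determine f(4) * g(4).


f(4) = 15
g(4) = -11
Product = -165

-165


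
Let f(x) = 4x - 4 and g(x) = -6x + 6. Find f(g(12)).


g(12) = -66
f(-66) = -268

-268


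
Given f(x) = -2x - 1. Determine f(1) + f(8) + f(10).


f(1) = -3
f(8) = -17
f(10) = -21
Sum = -41

-41


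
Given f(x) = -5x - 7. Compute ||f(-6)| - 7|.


f(-6) = 23
|23| = 23
|23 - 7| = 16

16


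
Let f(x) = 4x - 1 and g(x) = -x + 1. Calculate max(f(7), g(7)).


f(7) = 27
g(7) = -6
max = 27

27


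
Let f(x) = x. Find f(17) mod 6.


5


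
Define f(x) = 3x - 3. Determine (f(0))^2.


f(0) = -3
(-3)^2 = 9

9


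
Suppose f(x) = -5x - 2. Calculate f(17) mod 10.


f(17) = -87
-87 mod 10 = 3

3


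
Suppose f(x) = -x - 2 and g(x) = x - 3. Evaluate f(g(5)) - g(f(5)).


f(g(5)) = -4
g(f(5)) = -10
Difference = 6

6


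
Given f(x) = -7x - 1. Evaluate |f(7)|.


f(7) = -50
|-50| = 50

50


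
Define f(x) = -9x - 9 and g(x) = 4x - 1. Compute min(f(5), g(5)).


f(5) = -54
g(5) = 19
min = -54

-54


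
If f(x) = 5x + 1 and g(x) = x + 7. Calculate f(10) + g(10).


f(10) = 51
g(10) = 17
Sum = 68

68


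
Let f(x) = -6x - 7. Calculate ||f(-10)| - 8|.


f(-10) = 53
|53| = 53
|53 - 8| = 45

45


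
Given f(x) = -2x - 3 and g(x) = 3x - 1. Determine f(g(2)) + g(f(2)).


f(g(2)) = -13
g(f(2)) = -22
Sum = -35

-35


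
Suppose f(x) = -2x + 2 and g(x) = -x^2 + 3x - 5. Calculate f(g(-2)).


32


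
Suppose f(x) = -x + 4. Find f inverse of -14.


Solve -x + 4 = -14
x = (-14 - 4) / (-1) = 18

18


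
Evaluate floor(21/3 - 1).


21/3 = 7
7 - 1 = 6
floor(6) = 6

6


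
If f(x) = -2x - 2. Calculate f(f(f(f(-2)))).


f(-2) = 2
f(2) = -6
f(-6) = 10
f(10) = -22

-22


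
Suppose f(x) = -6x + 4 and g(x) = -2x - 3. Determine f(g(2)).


g(2) = -7
f(-7) = 46

46


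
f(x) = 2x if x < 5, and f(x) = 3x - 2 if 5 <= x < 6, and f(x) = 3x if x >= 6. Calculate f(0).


0


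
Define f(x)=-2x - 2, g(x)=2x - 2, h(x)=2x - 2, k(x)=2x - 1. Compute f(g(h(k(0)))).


k(0) = -1
h(-1) = -4
g(-4) = -10
f(-10) = 18

18


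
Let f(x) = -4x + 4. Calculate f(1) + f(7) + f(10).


-60


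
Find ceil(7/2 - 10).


7/2 = 3.5
3.5 - 10 = -6.5
ceil(-6.5) = -6

-6


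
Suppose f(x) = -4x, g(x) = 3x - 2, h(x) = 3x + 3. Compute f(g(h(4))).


h(4) = 15
g(15) = 43
f(43) = -172

-172


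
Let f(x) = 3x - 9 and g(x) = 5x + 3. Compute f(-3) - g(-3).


f(-3) = -18
g(-3) = -12
Difference = -6

-6


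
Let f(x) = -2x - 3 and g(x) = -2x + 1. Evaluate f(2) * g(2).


f(2) = -7
g(2) = -3
Product = 21

21


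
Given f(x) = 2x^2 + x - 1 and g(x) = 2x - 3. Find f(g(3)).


g(3) = 3
f(3) = 2*(3)^2 + 1*(3) - 1 = 20

20


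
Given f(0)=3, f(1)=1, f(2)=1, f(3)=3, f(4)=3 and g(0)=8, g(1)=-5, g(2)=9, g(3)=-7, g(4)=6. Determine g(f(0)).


f(0) = 3
g(3) = -7

-7


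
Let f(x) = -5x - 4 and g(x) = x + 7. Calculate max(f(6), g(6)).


13


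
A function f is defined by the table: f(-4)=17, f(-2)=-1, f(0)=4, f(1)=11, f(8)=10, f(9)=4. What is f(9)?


Reading from the table at x = 9

4


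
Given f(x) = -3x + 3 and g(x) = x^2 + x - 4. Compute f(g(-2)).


g(-2) = -2
f(-2) = 9

9


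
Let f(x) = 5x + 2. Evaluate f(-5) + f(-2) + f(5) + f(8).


f(-5) = -23
f(-2) = -8
f(5) = 27
f(8) = 42
Sum = 38

38


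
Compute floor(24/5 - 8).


-4


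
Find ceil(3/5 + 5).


3/5 = 0.6
0.6 + 5 = 5.6
ceil(5.6) = 6

6


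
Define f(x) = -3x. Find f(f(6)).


f(6) = -18
f(-18) = 54

54


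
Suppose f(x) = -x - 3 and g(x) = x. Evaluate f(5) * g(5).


f(5) = -8
g(5) = 5
Product = -40

-40


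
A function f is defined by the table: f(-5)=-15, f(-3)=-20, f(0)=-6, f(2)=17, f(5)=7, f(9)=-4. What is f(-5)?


Reading from the table at x = -5

-15


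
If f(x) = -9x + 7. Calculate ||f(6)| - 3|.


44


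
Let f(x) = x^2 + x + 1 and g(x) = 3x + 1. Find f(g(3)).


g(3) = 10
f(10) = 1*(10)^2 + 1*(10) + 1 = 111

111


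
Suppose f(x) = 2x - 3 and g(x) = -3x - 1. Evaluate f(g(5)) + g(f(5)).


-57


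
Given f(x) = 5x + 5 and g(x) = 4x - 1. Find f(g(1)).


g(1) = 3
f(3) = 20

20


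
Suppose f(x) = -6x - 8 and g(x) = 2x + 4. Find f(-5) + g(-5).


f(-5) = 22
g(-5) = -6
Sum = 16

16


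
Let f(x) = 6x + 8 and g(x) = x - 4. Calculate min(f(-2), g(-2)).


f(-2) = -4
g(-2) = -6
min = -6

-6


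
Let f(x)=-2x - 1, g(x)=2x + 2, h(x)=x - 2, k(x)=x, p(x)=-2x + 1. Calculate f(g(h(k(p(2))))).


p(2) = -3
k(-3) = -3
h(-3) = -5
g(-5) = -8
f(-8) = 15

15


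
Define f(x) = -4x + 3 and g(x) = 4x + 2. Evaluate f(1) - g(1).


-7


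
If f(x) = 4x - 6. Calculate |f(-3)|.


f(-3) = -18
|-18| = 18

18


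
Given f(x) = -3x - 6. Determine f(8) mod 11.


f(8) = -30
-30 mod 11 = 3

3


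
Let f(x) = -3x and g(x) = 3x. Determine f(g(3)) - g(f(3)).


f(g(3)) = -27
g(f(3)) = -27
Difference = 0

0


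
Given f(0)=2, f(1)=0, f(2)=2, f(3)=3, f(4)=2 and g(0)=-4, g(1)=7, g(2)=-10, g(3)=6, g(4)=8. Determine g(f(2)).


f(2) = 2
g(2) = -10

-10


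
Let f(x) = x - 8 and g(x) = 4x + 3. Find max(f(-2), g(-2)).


f(-2) = -10
g(-2) = -5
max = -5

-5


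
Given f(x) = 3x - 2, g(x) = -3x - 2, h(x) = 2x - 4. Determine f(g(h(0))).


h(0) = -4
g(-4) = 10
f(10) = 28

28


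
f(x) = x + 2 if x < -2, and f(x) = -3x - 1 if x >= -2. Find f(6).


6 satisfies x >= -2
f(6) = -19

-19


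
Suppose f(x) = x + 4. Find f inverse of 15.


Solve x + 4 = 15
x = (15 - 4) / 1 = 11

11


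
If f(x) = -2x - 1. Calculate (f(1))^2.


9


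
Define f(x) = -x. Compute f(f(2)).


f(2) = -2
f(-2) = 2

2


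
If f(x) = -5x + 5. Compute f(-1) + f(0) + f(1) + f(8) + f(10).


-65


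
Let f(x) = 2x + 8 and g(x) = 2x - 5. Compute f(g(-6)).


g(-6) = -17
f(-17) = -26

-26


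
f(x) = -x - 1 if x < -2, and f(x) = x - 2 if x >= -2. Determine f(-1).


-3


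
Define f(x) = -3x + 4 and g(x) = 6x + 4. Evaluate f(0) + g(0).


f(0) = 4
g(0) = 4
Sum = 8

8


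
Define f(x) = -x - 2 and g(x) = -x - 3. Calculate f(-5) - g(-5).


f(-5) = 3
g(-5) = 2
Difference = 1

1


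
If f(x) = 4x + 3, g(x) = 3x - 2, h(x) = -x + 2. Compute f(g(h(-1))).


h(-1) = 3
g(3) = 7
f(7) = 31

31


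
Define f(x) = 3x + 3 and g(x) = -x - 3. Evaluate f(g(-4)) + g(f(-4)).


f(g(-4)) = 6
g(f(-4)) = 6
Sum = 12

12


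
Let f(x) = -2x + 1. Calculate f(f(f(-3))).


f(-3) = 7
f(7) = -13
f(-13) = 27

27


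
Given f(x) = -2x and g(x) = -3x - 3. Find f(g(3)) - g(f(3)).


f(g(3)) = 24
g(f(3)) = 15
Difference = 9

9


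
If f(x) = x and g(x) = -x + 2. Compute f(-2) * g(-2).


-8


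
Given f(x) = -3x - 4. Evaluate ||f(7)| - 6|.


f(7) = -25
|-25| = 25
|25 - 6| = 19

19


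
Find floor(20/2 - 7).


20/2 = 10
10 - 7 = 3
floor(3) = 3

3


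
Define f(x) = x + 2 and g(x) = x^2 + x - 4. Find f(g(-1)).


g(-1) = -4
f(-4) = -2

-2


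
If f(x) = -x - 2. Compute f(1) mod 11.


8


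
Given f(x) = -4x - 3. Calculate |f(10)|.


f(10) = -43
|-43| = 43

43


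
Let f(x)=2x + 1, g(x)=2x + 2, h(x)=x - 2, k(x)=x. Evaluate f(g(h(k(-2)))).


k(-2) = -2
h(-2) = -4
g(-4) = -6
f(-6) = -11

-11


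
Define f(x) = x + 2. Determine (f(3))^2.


f(3) = 5
(5)^2 = 25

25


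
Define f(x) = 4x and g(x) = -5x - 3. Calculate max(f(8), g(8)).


f(8) = 32
g(8) = -43
max = 32

32


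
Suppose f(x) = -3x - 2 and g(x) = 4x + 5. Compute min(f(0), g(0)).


f(0) = -2
g(0) = 5
min = -2

-2


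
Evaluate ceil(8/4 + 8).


8/4 = 2
2 + 8 = 10
ceil(10) = 10

10


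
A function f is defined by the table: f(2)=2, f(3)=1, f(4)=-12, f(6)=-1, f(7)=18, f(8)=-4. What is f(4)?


Reading from the table at x = 4

-12


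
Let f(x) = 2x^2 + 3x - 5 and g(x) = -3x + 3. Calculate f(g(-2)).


g(-2) = 9
f(9) = 2*(9)^2 + 3*(9) - 5 = 184

184


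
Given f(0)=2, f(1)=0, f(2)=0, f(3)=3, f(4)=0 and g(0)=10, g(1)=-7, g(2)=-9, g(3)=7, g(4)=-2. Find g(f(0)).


-9


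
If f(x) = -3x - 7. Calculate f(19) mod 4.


f(19) = -64
-64 mod 4 = 0

0


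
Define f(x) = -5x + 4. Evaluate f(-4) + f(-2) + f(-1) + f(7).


f(-4) = 24
f(-2) = 14
f(-1) = 9
f(7) = -31
Sum = 16

16


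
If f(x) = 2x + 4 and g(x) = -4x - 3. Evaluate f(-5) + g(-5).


11


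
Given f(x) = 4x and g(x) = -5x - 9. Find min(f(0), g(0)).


-9


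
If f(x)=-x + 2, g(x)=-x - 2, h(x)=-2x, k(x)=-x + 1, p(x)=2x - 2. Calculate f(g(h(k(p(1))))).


p(1) = 0
k(0) = 1
h(1) = -2
g(-2) = 0
f(0) = 2

2


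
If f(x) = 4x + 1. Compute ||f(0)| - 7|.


f(0) = 1
|1| = 1
|1 - 7| = 6

6


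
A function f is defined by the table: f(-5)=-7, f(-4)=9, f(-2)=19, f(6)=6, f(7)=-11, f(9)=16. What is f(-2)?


Reading from the table at x = -2

19


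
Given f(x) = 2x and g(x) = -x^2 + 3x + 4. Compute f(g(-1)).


g(-1) = 0
f(0) = 0

0


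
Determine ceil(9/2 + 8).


9/2 = 4.5
4.5 + 8 = 12.5
ceil(12.5) = 13

13


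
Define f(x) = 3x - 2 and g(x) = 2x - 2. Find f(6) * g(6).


f(6) = 16
g(6) = 10
Product = 160

160


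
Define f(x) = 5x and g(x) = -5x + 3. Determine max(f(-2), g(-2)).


f(-2) = -10
g(-2) = 13
max = 13

13


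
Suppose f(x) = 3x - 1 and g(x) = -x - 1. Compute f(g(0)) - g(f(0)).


f(g(0)) = -4
g(f(0)) = 0
Difference = -4

-4


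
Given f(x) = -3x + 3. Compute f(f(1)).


3


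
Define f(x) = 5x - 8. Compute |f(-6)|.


f(-6) = -38
|-38| = 38

38


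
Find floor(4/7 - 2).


-2


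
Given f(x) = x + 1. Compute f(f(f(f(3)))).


7


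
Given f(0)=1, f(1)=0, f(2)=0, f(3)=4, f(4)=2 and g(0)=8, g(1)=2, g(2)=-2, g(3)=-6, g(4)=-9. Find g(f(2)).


f(2) = 0
g(0) = 8

8


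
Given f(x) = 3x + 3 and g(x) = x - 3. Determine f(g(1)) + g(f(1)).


f(g(1)) = -3
g(f(1)) = 3
Sum = 0

0


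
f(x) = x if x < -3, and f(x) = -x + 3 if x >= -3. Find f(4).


4 satisfies x >= -3
f(4) = -1

-1


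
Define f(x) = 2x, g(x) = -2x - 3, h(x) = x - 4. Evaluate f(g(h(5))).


h(5) = 1
g(1) = -5
f(-5) = -10

-10


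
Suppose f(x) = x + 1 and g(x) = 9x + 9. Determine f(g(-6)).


-44


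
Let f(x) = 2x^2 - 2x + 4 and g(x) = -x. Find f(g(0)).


g(0) = 0
f(0) = 2*(0)^2 - 2*(0) + 4 = 4

4


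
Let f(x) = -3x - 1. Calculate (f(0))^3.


-1


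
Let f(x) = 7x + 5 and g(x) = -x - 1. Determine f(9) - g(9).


78


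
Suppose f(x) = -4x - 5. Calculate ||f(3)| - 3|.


f(3) = -17
|-17| = 17
|17 - 3| = 14

14


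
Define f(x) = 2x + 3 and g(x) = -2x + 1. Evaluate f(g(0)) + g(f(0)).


0


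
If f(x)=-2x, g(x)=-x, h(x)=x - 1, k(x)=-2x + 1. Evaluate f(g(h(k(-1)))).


k(-1) = 3
h(3) = 2
g(2) = -2
f(-2) = 4

4


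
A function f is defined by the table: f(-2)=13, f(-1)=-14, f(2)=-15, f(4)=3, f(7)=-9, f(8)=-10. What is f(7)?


Reading from the table at x = 7

-9


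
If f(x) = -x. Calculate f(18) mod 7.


f(18) = -18
-18 mod 7 = 3

3


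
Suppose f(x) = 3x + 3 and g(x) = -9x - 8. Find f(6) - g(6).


f(6) = 21
g(6) = -62
Difference = 83

83


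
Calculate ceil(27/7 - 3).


1


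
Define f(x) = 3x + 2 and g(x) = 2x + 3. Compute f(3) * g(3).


f(3) = 11
g(3) = 9
Product = 99

99


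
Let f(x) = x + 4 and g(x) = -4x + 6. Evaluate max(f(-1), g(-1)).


f(-1) = 3
g(-1) = 10
max = 10

10


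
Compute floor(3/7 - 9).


-9


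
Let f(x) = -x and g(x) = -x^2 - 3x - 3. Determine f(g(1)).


g(1) = -7
f(-7) = 7

7


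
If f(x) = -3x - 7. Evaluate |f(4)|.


f(4) = -19
|-19| = 19

19


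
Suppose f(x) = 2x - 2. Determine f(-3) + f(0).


f(-3) = -8
f(0) = -2
Sum = -10

-10


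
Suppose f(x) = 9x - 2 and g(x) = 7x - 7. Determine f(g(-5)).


g(-5) = -42
f(-42) = -380

-380


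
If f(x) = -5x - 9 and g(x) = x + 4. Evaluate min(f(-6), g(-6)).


f(-6) = 21
g(-6) = -2
min = -2

-2


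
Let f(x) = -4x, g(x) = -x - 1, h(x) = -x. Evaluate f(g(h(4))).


h(4) = -4
g(-4) = 3
f(3) = -12

-12


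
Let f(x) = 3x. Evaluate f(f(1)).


9


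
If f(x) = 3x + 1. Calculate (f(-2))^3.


f(-2) = -5
(-5)^3 = -125

-125


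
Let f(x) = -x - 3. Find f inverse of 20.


Solve -x - 3 = 20
x = (20 + 3) / (-1) = -23

-23


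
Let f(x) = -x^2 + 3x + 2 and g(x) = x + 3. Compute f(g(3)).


g(3) = 6
f(6) = (-1)*(6)^2 + 3*(6) + 2 = -16

-16


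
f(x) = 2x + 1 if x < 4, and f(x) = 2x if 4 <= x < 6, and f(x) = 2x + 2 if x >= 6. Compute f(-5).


-5 satisfies x < 4
f(-5) = -9

-9


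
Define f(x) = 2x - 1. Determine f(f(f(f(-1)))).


f(-1) = -3
f(-3) = -7
f(-7) = -15
f(-15) = -31

-31


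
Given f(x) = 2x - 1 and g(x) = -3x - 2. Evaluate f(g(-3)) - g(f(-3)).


-6


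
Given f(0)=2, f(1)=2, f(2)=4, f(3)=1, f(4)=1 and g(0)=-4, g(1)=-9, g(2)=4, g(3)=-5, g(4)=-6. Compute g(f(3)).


f(3) = 1
g(1) = -9

-9


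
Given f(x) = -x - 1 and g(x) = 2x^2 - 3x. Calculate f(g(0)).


-1


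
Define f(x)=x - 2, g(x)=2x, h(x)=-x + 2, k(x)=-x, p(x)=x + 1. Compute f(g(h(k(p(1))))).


p(1) = 2
k(2) = -2
h(-2) = 4
g(4) = 8
f(8) = 6

6


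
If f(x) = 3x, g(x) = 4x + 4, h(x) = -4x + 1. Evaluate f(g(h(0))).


h(0) = 1
g(1) = 8
f(8) = 24

24


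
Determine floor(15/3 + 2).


15/3 = 5
5 + 2 = 7
floor(7) = 7

7


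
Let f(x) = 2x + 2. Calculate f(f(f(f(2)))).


62


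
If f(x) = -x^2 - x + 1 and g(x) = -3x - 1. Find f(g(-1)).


-5


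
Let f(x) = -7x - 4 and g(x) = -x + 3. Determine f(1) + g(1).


f(1) = -11
g(1) = 2
Sum = -9

-9


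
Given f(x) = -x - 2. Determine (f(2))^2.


f(2) = -4
(-4)^2 = 16

16


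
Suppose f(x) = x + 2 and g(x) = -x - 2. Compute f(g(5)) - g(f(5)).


f(g(5)) = -5
g(f(5)) = -9
Difference = 4

4


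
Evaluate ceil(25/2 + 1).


25/2 = 12.5
12.5 + 1 = 13.5
ceil(13.5) = 14

14


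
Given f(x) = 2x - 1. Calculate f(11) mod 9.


f(11) = 21
21 mod 9 = 3

3


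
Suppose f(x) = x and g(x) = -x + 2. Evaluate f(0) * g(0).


f(0) = 0
g(0) = 2
Product = 0

0


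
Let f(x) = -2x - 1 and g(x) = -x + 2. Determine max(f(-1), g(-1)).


f(-1) = 1
g(-1) = 3
max = 3

3


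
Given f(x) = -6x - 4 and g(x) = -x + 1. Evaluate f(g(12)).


g(12) = -11
f(-11) = 62

62


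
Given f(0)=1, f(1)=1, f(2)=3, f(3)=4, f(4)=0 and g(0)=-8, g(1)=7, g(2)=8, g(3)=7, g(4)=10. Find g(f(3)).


f(3) = 4
g(4) = 10

10


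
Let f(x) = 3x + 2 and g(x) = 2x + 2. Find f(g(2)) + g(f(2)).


f(g(2)) = 20
g(f(2)) = 18
Sum = 38

38


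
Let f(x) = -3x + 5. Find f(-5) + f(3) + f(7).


f(-5) = 20
f(3) = -4
f(7) = -16
Sum = 0

0


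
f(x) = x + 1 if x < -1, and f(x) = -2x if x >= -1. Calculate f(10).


-20


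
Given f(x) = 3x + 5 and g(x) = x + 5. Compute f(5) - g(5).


f(5) = 20
g(5) = 10
Difference = 10

10


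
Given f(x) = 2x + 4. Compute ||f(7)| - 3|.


f(7) = 18
|18| = 18
|18 - 3| = 15

15


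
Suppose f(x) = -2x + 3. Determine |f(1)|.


f(1) = 1
|1| = 1

1


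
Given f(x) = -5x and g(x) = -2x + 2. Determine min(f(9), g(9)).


f(9) = -45
g(9) = -16
min = -45

-45


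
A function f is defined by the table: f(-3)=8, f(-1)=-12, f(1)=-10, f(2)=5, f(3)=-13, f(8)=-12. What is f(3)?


Reading from the table at x = 3

-13


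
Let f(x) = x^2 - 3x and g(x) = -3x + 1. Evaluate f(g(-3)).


g(-3) = 10
f(10) = 1*(10)^2 - 3*(10) = 70

70


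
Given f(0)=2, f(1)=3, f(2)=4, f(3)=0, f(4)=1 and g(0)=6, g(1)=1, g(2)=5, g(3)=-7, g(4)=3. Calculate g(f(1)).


f(1) = 3
g(3) = -7

-7


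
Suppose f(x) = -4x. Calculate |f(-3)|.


f(-3) = 12
|12| = 12

12


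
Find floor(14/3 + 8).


14/3 = 4.6667
4.6667 + 8 = 12.6667
floor(12.6667) = 12

12


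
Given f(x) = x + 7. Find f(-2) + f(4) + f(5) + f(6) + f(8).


56


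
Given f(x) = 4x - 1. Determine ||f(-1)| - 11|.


f(-1) = -5
|-5| = 5
|5 - 11| = 6

6


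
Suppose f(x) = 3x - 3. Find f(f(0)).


-12


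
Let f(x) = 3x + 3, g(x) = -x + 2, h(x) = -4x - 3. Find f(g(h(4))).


h(4) = -19
g(-19) = 21
f(21) = 66

66


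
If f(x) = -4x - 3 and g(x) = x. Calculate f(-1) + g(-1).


f(-1) = 1
g(-1) = -1
Sum = 0

0


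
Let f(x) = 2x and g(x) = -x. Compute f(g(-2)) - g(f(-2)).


f(g(-2)) = 4
g(f(-2)) = 4
Difference = 0

0


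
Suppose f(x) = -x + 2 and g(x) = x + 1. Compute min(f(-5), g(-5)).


f(-5) = 7
g(-5) = -4
min = -4

-4


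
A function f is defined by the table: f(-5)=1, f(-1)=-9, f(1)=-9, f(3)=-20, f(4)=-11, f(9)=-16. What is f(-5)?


Reading from the table at x = -5

1


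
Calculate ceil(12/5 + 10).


13


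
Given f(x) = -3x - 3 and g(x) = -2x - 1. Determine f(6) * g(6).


f(6) = -21
g(6) = -13
Product = 273

273


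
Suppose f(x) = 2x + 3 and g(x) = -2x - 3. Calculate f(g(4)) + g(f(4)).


f(g(4)) = -19
g(f(4)) = -25
Sum = -44

-44


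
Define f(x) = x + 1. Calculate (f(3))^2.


16


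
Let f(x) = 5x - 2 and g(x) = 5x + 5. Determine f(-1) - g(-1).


f(-1) = -7
g(-1) = 0
Difference = -7

-7


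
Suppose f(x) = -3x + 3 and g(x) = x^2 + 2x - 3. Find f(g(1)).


g(1) = 0
f(0) = 3

3


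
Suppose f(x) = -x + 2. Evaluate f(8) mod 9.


f(8) = -6
-6 mod 9 = 3

3


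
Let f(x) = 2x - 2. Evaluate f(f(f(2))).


f(2) = 2
f(2) = 2
f(2) = 2

2


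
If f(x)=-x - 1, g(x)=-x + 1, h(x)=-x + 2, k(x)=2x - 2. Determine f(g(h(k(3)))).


k(3) = 4
h(4) = -2
g(-2) = 3
f(3) = -4

-4


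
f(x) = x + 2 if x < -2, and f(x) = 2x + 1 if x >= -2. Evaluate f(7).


7 satisfies x >= -2
f(7) = 15

15


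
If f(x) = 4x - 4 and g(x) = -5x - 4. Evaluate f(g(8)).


-180


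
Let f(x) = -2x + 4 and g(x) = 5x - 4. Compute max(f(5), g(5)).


f(5) = -6
g(5) = 21
max = 21

21


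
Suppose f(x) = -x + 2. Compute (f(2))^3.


f(2) = 0
(0)^3 = 0

0


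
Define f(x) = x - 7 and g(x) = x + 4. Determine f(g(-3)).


-6


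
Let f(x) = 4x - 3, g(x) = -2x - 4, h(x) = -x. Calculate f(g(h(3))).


h(3) = -3
g(-3) = 2
f(2) = 5

5


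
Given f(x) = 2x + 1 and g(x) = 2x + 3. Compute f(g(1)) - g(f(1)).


f(g(1)) = 11
g(f(1)) = 9
Difference = 2

2


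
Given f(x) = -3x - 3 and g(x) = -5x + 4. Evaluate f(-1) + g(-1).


f(-1) = 0
g(-1) = 9
Sum = 9

9


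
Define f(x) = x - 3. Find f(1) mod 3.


f(1) = -2
-2 mod 3 = 1

1


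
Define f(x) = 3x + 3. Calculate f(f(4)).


f(4) = 15
f(15) = 48

48


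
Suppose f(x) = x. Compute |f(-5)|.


f(-5) = -5
|-5| = 5

5


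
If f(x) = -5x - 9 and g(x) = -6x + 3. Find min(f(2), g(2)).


f(2) = -19
g(2) = -9
min = -19

-19


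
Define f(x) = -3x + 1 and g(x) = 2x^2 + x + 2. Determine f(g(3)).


g(3) = 23
f(23) = -68

-68


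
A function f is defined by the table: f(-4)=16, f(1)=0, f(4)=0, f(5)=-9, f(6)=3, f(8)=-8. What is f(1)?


Reading from the table at x = 1

0


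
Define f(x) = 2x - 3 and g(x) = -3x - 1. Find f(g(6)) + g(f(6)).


f(g(6)) = -41
g(f(6)) = -28
Sum = -69

-69


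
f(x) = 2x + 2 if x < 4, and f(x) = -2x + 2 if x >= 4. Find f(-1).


-1 satisfies x < 4
f(-1) = 0

0


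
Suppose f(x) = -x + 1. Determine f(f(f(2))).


f(2) = -1
f(-1) = 2
f(2) = -1

-1


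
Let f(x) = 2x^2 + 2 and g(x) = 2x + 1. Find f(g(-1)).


g(-1) = -1
f(-1) = 2*(-1)^2 + 2 = 4

4


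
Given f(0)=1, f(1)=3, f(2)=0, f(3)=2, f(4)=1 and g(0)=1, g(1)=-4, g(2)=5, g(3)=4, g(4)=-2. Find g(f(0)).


f(0) = 1
g(1) = -4

-4


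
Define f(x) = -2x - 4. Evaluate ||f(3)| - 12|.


f(3) = -10
|-10| = 10
|10 - 12| = 2

2


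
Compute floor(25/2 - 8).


4


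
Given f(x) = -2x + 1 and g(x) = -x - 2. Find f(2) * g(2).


f(2) = -3
g(2) = -4
Product = 12

12


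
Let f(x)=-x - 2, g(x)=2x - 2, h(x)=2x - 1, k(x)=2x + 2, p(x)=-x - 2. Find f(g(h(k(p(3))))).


p(3) = -5
k(-5) = -8
h(-8) = -17
g(-17) = -36
f(-36) = 34

34


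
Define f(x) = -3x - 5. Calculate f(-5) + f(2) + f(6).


f(-5) = 10
f(2) = -11
f(6) = -23
Sum = -24

-24


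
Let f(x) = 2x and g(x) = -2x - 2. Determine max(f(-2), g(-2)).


f(-2) = -4
g(-2) = 2
max = 2

2


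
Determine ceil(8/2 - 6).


8/2 = 4
4 - 6 = -2
ceil(-2) = -2

-2


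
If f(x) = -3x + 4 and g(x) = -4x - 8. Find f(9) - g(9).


f(9) = -23
g(9) = -44
Difference = 21

21


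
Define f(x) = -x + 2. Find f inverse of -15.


Solve -x + 2 = -15
x = (-15 - 2) / (-1) = 17

17


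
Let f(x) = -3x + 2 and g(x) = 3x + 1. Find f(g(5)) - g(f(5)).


f(g(5)) = -46
g(f(5)) = -38
Difference = -8

-8


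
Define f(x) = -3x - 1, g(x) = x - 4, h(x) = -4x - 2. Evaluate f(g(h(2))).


41


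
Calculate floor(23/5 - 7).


-3


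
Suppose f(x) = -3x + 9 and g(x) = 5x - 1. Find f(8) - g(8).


f(8) = -15
g(8) = 39
Difference = -54

-54


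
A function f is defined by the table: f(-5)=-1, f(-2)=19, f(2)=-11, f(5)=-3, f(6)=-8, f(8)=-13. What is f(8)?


Reading from the table at x = 8

-13


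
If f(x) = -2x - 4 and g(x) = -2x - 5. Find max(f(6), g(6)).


f(6) = -16
g(6) = -17
max = -16

-16


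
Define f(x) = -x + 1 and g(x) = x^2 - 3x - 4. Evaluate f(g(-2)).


g(-2) = 6
f(6) = -5

-5


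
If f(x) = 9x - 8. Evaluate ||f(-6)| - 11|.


f(-6) = -62
|-62| = 62
|62 - 11| = 51

51


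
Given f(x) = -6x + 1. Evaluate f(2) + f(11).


f(2) = -11
f(11) = -65
Sum = -76

-76


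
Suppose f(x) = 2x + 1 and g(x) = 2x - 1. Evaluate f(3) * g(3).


f(3) = 7
g(3) = 5
Product = 35

35


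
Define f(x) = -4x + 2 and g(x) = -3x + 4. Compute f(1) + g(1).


f(1) = -2
g(1) = 1
Sum = -1

-1


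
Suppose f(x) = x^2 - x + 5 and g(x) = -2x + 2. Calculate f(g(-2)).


g(-2) = 6
f(6) = 1*(6)^2 - 1*(6) + 5 = 35

35


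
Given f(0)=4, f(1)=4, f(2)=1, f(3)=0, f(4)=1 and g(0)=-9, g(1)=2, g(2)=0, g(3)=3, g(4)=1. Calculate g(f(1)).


f(1) = 4
g(4) = 1

1


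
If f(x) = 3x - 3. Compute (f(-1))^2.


f(-1) = -6
(-6)^2 = 36

36


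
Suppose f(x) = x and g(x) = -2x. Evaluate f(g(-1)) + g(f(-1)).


4


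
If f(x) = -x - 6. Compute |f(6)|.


f(6) = -12
|-12| = 12

12


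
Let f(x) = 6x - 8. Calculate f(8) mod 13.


f(8) = 40
40 mod 13 = 1

1


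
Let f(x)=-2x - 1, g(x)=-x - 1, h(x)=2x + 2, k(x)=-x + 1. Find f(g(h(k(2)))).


k(2) = -1
h(-1) = 0
g(0) = -1
f(-1) = 1

1


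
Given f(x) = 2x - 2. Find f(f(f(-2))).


f(-2) = -6
f(-6) = -14
f(-14) = -30

-30


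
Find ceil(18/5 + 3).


18/5 = 3.6
3.6 + 3 = 6.6
ceil(6.6) = 7

7


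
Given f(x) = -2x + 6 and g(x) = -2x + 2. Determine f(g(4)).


g(4) = -6
f(-6) = 18

18


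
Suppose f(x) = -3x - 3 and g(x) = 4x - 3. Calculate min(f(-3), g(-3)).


-15


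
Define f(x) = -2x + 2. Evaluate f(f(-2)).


-10


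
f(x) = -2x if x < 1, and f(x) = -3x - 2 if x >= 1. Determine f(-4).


-4 satisfies x < 1
f(-4) = 8

8


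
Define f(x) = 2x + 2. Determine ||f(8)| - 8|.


f(8) = 18
|18| = 18
|18 - 8| = 10

10


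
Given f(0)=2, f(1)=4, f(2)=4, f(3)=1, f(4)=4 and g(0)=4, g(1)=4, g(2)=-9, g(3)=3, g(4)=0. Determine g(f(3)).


f(3) = 1
g(1) = 4

4


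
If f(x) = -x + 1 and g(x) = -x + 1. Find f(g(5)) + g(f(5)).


f(g(5)) = 5
g(f(5)) = 5
Sum = 10

10


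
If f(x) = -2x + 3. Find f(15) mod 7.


f(15) = -27
-27 mod 7 = 1

1


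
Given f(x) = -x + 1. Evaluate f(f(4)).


f(4) = -3
f(-3) = 4

4


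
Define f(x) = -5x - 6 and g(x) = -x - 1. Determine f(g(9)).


g(9) = -10
f(-10) = 44

44


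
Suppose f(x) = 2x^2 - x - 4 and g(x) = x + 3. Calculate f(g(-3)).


g(-3) = 0
f(0) = 2*(0)^2 - 1*(0) - 4 = -4

-4


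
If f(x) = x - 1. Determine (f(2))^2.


1


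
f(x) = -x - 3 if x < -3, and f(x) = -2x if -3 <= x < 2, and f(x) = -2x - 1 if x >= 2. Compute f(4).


-9


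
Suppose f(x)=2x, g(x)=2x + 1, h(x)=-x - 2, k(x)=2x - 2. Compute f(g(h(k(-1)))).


k(-1) = -4
h(-4) = 2
g(2) = 5
f(5) = 10

10


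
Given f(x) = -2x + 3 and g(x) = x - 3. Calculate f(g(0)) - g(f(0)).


f(g(0)) = 9
g(f(0)) = 0
Difference = 9

9


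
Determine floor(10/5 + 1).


3


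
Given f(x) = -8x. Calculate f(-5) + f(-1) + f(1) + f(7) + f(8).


f(-5) = 40
f(-1) = 8
f(1) = -8
f(7) = -56
f(8) = -64
Sum = -80

-80


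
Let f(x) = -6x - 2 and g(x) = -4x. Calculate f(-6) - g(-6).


f(-6) = 34
g(-6) = 24
Difference = 10

10


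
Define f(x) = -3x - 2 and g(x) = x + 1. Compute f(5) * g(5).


f(5) = -17
g(5) = 6
Product = -102

-102


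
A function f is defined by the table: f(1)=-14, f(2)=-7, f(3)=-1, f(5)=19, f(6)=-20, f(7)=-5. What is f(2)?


Reading from the table at x = 2

-7


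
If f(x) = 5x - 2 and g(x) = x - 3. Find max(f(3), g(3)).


f(3) = 13
g(3) = 0
max = 13

13


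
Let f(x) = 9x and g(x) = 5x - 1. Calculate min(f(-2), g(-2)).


f(-2) = -18
g(-2) = -11
min = -18

-18


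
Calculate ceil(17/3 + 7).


13


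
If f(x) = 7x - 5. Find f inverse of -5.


Solve 7x - 5 = -5
x = (-5 + 5) / 7 = 0

0


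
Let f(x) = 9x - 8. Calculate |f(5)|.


f(5) = 37
|37| = 37

37


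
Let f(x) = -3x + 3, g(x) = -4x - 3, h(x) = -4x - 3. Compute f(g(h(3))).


h(3) = -15
g(-15) = 57
f(57) = -168

-168


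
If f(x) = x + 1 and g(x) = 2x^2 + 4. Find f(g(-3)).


g(-3) = 22
f(22) = 23

23


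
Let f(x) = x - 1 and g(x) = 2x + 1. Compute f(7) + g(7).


21


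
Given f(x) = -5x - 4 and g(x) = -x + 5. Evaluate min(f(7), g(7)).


f(7) = -39
g(7) = -2
min = -39

-39


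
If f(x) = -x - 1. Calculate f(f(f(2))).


-3


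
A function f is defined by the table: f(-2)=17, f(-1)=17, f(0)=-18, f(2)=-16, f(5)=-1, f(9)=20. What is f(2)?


Reading from the table at x = 2

-16


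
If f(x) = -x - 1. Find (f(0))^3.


-1


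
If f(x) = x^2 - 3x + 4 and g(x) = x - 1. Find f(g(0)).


g(0) = -1
f(-1) = 1*(-1)^2 - 3*(-1) + 4 = 8

8


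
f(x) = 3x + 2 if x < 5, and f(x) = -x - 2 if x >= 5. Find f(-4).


-10


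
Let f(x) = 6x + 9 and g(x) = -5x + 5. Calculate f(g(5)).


g(5) = -20
f(-20) = -111

-111


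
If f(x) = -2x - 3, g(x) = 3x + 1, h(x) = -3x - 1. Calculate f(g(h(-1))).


-17


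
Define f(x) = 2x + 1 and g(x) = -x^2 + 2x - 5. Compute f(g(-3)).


g(-3) = -20
f(-20) = -39

-39


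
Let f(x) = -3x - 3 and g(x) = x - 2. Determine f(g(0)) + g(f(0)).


f(g(0)) = 3
g(f(0)) = -5
Sum = -2

-2


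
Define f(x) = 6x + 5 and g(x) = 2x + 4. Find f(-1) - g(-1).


f(-1) = -1
g(-1) = 2
Difference = -3

-3


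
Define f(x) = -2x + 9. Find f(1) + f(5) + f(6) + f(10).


f(1) = 7
f(5) = -1
f(6) = -3
f(10) = -11
Sum = -8

-8


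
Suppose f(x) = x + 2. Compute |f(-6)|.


f(-6) = -4
|-4| = 4

4


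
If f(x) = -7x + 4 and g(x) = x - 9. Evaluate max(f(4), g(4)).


f(4) = -24
g(4) = -5
max = -5

-5


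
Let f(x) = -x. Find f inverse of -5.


Solve -x = -5
x = (-5) / (-1) = 5

5


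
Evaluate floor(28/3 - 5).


28/3 = 9.3333
9.3333 - 5 = 4.3333
floor(4.3333) = 4

4


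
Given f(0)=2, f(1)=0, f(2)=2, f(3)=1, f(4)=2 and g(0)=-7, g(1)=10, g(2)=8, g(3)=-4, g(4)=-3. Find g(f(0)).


f(0) = 2
g(2) = 8

8


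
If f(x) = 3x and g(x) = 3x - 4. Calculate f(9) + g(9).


f(9) = 27
g(9) = 23
Sum = 50

50


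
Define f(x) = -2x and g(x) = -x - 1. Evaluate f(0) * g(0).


f(0) = 0
g(0) = -1
Product = 0

0


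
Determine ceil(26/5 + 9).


15


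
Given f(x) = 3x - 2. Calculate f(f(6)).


f(6) = 16
f(16) = 46

46


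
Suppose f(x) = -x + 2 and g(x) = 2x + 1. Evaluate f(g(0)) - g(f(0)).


f(g(0)) = 1
g(f(0)) = 5
Difference = -4

-4


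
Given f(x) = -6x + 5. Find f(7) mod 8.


f(7) = -37
-37 mod 8 = 3

3


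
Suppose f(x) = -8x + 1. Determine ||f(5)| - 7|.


32


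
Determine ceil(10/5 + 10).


10/5 = 2
2 + 10 = 12
ceil(12) = 12

12


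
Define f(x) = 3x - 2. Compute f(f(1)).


f(1) = 1
f(1) = 1

1


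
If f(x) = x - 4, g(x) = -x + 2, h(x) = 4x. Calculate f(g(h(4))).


h(4) = 16
g(16) = -14
f(-14) = -18

-18


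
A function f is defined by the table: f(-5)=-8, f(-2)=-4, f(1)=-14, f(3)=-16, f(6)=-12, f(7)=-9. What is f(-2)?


Reading from the table at x = -2

-4


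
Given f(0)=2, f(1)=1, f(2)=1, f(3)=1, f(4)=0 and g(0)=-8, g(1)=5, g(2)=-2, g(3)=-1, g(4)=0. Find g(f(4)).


f(4) = 0
g(0) = -8

-8


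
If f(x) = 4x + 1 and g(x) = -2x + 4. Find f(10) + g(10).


25


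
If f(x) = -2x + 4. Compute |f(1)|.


f(1) = 2
|2| = 2

2


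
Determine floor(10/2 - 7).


10/2 = 5
5 - 7 = -2
floor(-2) = -2

-2


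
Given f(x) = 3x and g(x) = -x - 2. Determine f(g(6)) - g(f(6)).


f(g(6)) = -24
g(f(6)) = -20
Difference = -4

-4


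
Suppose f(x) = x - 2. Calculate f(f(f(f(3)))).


f(3) = 1
f(1) = -1
f(-1) = -3
f(-3) = -5

-5


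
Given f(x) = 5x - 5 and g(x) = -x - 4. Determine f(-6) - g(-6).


-37


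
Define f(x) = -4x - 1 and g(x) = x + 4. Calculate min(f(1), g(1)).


f(1) = -5
g(1) = 5
min = -5

-5


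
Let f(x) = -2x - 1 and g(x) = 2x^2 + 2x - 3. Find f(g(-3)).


-19


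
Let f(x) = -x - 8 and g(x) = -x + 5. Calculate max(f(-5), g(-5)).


10


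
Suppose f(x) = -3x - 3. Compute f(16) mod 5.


f(16) = -51
-51 mod 5 = 4

4


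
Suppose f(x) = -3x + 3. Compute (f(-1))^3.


f(-1) = 6
(6)^3 = 216

216


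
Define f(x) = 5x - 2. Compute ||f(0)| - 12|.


f(0) = -2
|-2| = 2
|2 - 12| = 10

10


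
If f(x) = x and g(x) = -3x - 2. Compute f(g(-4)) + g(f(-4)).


20


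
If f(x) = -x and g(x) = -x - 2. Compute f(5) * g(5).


f(5) = -5
g(5) = -7
Product = 35

35


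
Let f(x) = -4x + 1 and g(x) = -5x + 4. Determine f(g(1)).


g(1) = -1
f(-1) = 5

5


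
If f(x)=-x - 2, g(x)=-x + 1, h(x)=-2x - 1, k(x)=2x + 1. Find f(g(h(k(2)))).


k(2) = 5
h(5) = -11
g(-11) = 12
f(12) = -14

-14


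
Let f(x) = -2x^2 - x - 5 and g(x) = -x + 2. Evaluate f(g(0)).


-15


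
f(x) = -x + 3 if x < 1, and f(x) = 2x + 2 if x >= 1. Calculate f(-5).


-5 satisfies x < 1
f(-5) = 8

8


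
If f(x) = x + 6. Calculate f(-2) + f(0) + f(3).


f(-2) = 4
f(0) = 6
f(3) = 9
Sum = 19

19


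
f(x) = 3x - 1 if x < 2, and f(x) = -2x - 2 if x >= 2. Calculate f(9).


9 satisfies x >= 2
f(9) = -20

-20


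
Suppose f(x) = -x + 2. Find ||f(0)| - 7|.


f(0) = 2
|2| = 2
|2 - 7| = 5

5


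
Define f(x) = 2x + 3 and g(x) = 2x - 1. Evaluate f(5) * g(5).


f(5) = 13
g(5) = 9
Product = 117

117


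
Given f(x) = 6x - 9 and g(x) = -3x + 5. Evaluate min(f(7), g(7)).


f(7) = 33
g(7) = -16
min = -16

-16


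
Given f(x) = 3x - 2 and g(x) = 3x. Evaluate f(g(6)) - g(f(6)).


f(g(6)) = 52
g(f(6)) = 48
Difference = 4

4


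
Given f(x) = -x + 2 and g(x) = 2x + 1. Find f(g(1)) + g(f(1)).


2


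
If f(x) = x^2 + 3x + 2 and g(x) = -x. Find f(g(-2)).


g(-2) = 2
f(2) = 1*(2)^2 + 3*(2) + 2 = 12

12


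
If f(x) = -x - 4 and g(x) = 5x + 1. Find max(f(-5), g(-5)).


f(-5) = 1
g(-5) = -24
max = 1

1


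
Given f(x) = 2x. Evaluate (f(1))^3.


8


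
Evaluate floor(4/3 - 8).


4/3 = 1.3333
1.3333 - 8 = -6.6667
floor(-6.6667) = -7

-7


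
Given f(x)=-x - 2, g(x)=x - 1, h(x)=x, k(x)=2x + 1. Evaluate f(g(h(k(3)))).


k(3) = 7
h(7) = 7
g(7) = 6
f(6) = -8

-8


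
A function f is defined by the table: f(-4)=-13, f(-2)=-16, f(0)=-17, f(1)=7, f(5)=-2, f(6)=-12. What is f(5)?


Reading from the table at x = 5

-2


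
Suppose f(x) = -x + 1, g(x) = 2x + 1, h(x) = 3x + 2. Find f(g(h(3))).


h(3) = 11
g(11) = 23
f(23) = -22

-22


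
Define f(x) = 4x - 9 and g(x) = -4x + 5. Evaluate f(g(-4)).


g(-4) = 21
f(21) = 75

75


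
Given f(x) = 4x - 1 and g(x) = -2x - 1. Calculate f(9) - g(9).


f(9) = 35
g(9) = -19
Difference = 54

54


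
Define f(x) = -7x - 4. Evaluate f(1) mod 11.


f(1) = -11
-11 mod 11 = 0

0


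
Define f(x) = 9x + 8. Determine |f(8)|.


f(8) = 80
|80| = 80

80


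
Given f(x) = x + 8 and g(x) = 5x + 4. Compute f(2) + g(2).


f(2) = 10
g(2) = 14
Sum = 24

24


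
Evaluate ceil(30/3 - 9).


30/3 = 10
10 - 9 = 1
ceil(1) = 1

1


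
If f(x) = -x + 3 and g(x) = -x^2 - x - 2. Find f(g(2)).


11


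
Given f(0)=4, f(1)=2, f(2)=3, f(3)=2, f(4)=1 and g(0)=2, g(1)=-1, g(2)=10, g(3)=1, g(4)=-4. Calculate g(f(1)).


f(1) = 2
g(2) = 10

10


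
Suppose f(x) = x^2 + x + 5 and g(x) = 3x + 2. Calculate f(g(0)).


11


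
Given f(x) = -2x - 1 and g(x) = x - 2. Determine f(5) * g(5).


-33


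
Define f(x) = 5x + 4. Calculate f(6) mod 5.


f(6) = 34
34 mod 5 = 4

4


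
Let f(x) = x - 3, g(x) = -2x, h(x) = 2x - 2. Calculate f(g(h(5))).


h(5) = 8
g(8) = -16
f(-16) = -19

-19


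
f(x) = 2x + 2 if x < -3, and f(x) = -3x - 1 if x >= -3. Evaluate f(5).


5 satisfies x >= -3
f(5) = -16

-16


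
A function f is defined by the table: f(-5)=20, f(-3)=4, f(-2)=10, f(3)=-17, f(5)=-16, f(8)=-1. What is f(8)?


Reading from the table at x = 8

-1


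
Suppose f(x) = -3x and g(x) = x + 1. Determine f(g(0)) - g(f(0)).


f(g(0)) = -3
g(f(0)) = 1
Difference = -4

-4


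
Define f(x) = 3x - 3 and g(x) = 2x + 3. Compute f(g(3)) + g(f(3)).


f(g(3)) = 24
g(f(3)) = 15
Sum = 39

39


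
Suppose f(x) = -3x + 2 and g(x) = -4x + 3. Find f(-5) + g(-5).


f(-5) = 17
g(-5) = 23
Sum = 40

40


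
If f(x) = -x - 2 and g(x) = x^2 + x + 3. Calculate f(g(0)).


g(0) = 3
f(3) = -5

-5


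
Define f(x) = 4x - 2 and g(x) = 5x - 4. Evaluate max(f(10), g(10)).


f(10) = 38
g(10) = 46
max = 46

46


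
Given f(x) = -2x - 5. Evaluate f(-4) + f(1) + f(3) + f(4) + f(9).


f(-4) = 3
f(1) = -7
f(3) = -11
f(4) = -13
f(9) = -23
Sum = -51

-51


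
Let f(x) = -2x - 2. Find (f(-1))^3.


f(-1) = 0
(0)^3 = 0

0


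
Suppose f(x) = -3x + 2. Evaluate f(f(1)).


f(1) = -1
f(-1) = 5

5


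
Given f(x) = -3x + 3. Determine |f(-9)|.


f(-9) = 30
|30| = 30

30


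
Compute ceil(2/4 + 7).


2/4 = 0.5
0.5 + 7 = 7.5
ceil(7.5) = 8

8


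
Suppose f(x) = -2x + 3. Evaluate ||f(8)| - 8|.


f(8) = -13
|-13| = 13
|13 - 8| = 5

5


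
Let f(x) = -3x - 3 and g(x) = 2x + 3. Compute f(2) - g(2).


-16


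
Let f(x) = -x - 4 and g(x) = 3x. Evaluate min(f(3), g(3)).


f(3) = -7
g(3) = 9
min = -7

-7


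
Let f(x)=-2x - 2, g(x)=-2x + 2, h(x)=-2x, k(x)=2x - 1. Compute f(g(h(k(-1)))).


k(-1) = -3
h(-3) = 6
g(6) = -10
f(-10) = 18

18


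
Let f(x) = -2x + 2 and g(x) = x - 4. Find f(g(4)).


2


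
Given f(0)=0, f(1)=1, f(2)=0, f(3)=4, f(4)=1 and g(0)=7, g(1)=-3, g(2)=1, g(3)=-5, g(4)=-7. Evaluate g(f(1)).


-3


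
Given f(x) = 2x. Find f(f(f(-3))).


f(-3) = -6
f(-6) = -12
f(-12) = -24

-24


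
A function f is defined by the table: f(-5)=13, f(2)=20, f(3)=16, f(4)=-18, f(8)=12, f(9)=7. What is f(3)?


16
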